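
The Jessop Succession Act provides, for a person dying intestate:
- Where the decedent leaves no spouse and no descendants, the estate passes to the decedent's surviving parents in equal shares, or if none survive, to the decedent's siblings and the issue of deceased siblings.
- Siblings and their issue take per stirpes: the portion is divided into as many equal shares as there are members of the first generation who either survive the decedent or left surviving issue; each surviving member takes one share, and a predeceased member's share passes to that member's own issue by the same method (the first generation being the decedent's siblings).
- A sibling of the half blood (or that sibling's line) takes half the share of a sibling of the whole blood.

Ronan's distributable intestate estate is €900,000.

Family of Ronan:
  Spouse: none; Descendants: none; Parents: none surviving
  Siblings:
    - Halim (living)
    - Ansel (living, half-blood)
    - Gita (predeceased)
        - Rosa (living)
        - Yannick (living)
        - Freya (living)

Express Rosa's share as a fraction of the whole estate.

Rosa receives 2/15 of the estate.

The entire €900,000 passes to the siblings and their issue.
Counting each half-blood sibling's line as half a unit, there are 5/2 units in €900,000, so one unit is €360,000. Whole-blood lines (Halim and Gita) take €360,000 each; half-blood lines (Ansel) take €180,000 each.
Gita's share (€360,000) is divided into 3 shares of €120,000: Rosa, Yannick, and Freya each take €120,000.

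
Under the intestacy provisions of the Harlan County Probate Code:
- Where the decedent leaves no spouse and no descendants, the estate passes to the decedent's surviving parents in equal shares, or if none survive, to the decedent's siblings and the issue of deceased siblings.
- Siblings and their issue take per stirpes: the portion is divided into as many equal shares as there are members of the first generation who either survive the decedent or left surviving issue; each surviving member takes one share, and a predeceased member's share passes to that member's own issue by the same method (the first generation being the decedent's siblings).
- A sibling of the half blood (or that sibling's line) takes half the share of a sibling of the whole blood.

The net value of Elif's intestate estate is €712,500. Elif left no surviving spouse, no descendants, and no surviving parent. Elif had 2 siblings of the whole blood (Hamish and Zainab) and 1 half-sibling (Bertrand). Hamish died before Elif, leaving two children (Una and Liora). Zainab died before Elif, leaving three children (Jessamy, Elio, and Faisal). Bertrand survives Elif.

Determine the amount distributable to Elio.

Elio receives €95,000.

The entire €712,500 passes to the siblings and their issue.
Counting each half-blood sibling's line as half a unit, there are 5/2 units in €712,500, so one unit is €285,000. Whole-blood lines (Hamish and Zainab) take €285,000 each; half-blood lines (Bertrand) take €142,500 each.
Hamish's share (€285,000) is divided into 2 shares of €142,500: Una and Liora each take €142,500.
Zainab's share (€285,000) is divided into 3 shares of €95,000: Jessamy, Elio, and Faisal each take €95,000.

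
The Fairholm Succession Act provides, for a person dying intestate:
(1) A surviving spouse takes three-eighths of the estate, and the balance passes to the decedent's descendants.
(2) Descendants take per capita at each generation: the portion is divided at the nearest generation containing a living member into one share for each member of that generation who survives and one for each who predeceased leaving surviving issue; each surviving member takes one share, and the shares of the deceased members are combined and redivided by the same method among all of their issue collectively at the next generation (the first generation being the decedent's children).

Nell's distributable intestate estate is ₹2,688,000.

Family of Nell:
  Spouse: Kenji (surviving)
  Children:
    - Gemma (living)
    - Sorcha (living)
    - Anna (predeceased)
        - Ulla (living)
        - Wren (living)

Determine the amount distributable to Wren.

Kenji takes three-eighths of ₹2,688,000 = ₹1,008,000. The remaining ₹1,680,000 passes to the descendants.
The descendants' portion (₹1,680,000) is divided at the children's generation into 3 shares of ₹560,000. Gemma and Sorcha each take ₹560,000. The remaining share for the deceased Anna (₹560,000) is carried to the next generation.
That pool (₹560,000) is divided at the grandchildren's generation equally among Ulla and Wren: ₹280,000 each.

Wren receives ₹280,000.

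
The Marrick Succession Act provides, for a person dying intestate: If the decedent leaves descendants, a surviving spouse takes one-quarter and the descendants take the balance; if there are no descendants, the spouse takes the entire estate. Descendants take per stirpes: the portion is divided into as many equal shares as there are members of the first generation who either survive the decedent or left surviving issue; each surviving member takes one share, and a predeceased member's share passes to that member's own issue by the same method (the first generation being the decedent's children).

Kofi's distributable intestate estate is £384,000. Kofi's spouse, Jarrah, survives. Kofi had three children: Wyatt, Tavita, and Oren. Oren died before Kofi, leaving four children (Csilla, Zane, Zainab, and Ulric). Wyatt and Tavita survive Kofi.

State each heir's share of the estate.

Jarrah: £96,000; Wyatt: £96,000; Tavita: £96,000; Csilla: £24,000; Zane: £24,000; Zainab: £24,000; Ulric: £24,000

Jarrah takes one-quarter of £384,000 = £96,000. The remaining £288,000 passes to the descendants.
The descendants' portion (£288,000) is divided into 3 shares of £96,000: Wyatt and Tavita each take £96,000; Oren's £96,000 share passes to Oren's issue.
Oren's share (£96,000) is divided into 4 shares of £24,000: Csilla, Zane, Zainab, and Ulric each take £24,000.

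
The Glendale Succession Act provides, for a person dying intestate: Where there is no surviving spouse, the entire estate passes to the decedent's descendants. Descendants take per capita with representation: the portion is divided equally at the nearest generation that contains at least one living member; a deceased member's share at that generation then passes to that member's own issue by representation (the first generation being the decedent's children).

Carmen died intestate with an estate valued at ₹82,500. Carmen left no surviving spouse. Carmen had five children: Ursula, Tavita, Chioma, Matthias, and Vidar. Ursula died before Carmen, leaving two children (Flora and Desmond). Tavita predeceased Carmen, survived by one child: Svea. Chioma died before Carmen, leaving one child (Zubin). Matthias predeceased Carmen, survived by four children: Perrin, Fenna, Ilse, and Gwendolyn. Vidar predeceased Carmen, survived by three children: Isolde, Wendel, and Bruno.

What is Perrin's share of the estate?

The entire ₹82,500 passes to the descendants.
No child survives, so the initial division is made at the grandchildren's generation.
That amount (₹82,500) is divided into 11 shares of ₹7,500: Flora, Desmond, Svea, Zubin, Perrin, Fenna, Ilse, Gwendolyn, Isolde, Wendel, and Bruno each take ₹7,500.

Perrin receives ₹7,500.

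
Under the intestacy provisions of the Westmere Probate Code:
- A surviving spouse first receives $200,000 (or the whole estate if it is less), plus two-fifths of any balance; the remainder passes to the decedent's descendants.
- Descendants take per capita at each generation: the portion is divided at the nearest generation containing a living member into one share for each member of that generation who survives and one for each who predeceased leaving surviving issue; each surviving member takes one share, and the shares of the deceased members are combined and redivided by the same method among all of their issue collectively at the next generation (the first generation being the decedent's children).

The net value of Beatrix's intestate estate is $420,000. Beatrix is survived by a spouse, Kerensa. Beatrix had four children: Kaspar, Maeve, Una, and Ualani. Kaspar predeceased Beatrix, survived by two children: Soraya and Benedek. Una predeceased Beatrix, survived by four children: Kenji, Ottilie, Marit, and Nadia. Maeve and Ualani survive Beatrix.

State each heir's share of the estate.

Kerensa first takes $200,000, leaving a balance of $220,000. Kerensa then takes two-fifths of the balance ($88,000), for a total of $288,000. The remaining $132,000 passes to the descendants.
The descendants' portion ($132,000) is divided at the children's generation into 4 shares of $33,000. Maeve and Ualani each take $33,000. The 2 shares of the deceased (Kaspar and Una) are combined into a pool of $66,000.
That pool ($66,000) is divided at the grandchildren's generation equally among Soraya, Benedek, Kenji, Ottilie, Marit, and Nadia: $11,000 each.

Kerensa: $288,000; Soraya: $11,000; Benedek: $11,000; Maeve: $33,000; Kenji: $11,000; Ottilie: $11,000; Marit: $11,000; Nadia: $11,000; Ualani: $33,000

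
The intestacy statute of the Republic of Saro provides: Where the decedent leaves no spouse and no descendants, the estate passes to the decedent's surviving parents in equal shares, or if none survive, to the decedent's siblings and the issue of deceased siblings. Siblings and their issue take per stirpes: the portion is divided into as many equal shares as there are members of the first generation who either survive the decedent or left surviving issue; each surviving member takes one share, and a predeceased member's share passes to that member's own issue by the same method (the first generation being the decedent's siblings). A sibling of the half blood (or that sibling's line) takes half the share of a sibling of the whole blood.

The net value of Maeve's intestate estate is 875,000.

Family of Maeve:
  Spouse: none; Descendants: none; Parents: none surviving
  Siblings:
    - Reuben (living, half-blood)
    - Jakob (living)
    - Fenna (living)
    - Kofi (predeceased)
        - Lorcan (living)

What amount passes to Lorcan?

The entire 875,000 passes to the siblings and their issue.
Counting each half-blood sibling's line as half a unit, there are 7/2 units in 875,000, so one unit is 250,000. Whole-blood lines (Jakob, Fenna, and Kofi) take 250,000 each; half-blood lines (Reuben) take 125,000 each.
Kofi's share (250,000) passes entirely to Lorcan.

Lorcan receives 250,000.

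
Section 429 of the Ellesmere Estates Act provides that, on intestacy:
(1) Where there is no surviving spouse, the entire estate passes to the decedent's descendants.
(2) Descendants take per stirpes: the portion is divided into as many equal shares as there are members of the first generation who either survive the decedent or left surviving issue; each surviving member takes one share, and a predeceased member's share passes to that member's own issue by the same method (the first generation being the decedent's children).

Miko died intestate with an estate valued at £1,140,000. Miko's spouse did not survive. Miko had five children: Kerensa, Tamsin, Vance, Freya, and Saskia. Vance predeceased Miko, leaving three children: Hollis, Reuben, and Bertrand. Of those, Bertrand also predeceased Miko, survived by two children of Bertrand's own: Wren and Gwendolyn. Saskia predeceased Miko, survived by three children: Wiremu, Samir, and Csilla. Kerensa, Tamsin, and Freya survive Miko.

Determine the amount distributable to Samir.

The entire £1,140,000 passes to the descendants.
That amount (£1,140,000) is divided into 5 shares of £228,000: Kerensa, Tamsin, and Freya each take £228,000; Vance's £228,000 share passes to Vance's issue; Saskia's £228,000 share passes to Saskia's issue.
Vance's share (£228,000) is divided into 3 shares of £76,000: Hollis and Reuben each take £76,000; Bertrand's £76,000 share passes to Bertrand's issue.
Bertrand's share (£76,000) is divided into 2 shares of £38,000: Wren and Gwendolyn each take £38,000.
Saskia's share (£228,000) is divided into 3 shares of £76,000: Wiremu, Samir, and Csilla each take £76,000.

Samir receives £76,000.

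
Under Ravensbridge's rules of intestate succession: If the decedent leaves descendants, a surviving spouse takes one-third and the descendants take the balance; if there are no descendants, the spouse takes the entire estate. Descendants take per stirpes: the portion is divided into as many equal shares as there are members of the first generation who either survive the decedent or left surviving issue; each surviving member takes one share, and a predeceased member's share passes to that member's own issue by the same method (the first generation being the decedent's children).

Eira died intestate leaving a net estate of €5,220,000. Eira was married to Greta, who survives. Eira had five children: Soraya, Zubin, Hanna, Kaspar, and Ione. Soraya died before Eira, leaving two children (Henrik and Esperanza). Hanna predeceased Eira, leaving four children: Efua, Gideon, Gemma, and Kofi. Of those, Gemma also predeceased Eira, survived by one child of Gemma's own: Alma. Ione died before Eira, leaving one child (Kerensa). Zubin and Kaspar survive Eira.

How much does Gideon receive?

Gideon receives €174,000.

Greta takes one-third of €5,220,000 = €1,740,000. The remaining €3,480,000 passes to the descendants.
The descendants' portion (€3,480,000) is divided into 5 shares of €696,000: Zubin and Kaspar each take €696,000; Soraya's €696,000 share passes to Soraya's issue; Hanna's €696,000 share passes to Hanna's issue; Ione's €696,000 share passes to Ione's issue.
Soraya's share (€696,000) is divided into 2 shares of €348,000: Henrik and Esperanza each take €348,000.
Hanna's share (€696,000) is divided into 4 shares of €174,000: Efua, Gideon, and Kofi each take €174,000; Gemma's €174,000 share passes to Gemma's issue.
Gemma's share (€174,000) passes entirely to Alma.
Ione's share (€696,000) passes entirely to Kerensa.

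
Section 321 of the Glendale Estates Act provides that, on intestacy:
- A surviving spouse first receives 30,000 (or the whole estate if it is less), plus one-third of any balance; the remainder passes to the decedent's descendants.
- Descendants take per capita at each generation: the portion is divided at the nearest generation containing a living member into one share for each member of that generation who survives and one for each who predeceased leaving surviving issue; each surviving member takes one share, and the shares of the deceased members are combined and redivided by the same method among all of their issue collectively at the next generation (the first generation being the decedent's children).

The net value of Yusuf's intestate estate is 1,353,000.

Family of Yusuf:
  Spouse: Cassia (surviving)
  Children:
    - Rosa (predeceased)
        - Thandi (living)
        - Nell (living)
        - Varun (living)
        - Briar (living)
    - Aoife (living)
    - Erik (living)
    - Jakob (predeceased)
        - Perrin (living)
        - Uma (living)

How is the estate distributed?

Cassia first takes 30,000, leaving a balance of 1,323,000. Cassia then takes one-third of the balance (441,000), for a total of 471,000. The remaining 882,000 passes to the descendants.
The descendants' portion (882,000) is divided at the children's generation into 4 shares of 220,500. Aoife and Erik each take 220,500. The 2 shares of the deceased (Rosa and Jakob) are combined into a pool of 441,000.
That pool (441,000) is divided at the grandchildren's generation equally among Thandi, Nell, Varun, Briar, Perrin, and Uma: 73,500 each.

Cassia: 471,000; Thandi: 73,500; Nell: 73,500; Varun: 73,500; Briar: 73,500; Aoife: 220,500; Erik: 220,500; Perrin: 73,500; Uma: 73,500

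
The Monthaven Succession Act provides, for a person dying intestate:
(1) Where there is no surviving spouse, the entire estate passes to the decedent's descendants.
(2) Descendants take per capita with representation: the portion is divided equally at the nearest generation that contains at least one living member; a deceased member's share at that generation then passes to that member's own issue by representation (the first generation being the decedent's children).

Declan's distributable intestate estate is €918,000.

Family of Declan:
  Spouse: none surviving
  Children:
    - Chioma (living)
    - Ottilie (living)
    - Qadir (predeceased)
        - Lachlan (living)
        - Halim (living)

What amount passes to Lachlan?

Lachlan receives €153,000.

The entire €918,000 passes to the descendants.
That amount (€918,000) is divided into 3 shares of €306,000: Chioma and Ottilie each take €306,000; Qadir's €306,000 share passes to Qadir's issue.
Qadir's share (€306,000) is divided into 2 shares of €153,000: Lachlan and Halim each take €153,000.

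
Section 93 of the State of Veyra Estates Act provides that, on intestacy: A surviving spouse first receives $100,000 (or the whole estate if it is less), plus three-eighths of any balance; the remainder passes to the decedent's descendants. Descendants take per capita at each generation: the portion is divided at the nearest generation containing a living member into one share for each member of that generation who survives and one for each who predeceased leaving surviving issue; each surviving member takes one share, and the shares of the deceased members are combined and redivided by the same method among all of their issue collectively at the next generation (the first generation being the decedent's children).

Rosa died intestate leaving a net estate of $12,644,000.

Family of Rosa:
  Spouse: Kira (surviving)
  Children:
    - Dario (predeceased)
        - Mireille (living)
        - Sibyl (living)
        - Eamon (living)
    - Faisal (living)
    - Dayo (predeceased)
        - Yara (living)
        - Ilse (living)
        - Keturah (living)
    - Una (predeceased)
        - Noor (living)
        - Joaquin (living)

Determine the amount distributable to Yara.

Yara receives $735,000.

Kira first takes $100,000, leaving a balance of $12,544,000. Kira then takes three-eighths of the balance ($4,704,000), for a total of $4,804,000. The remaining $7,840,000 passes to the descendants.
The descendants' portion ($7,840,000) is divided at the children's generation into 4 shares of $1,960,000. Faisal takes $1,960,000. The 3 shares of the deceased (Dario, Dayo, and Una) are combined into a pool of $5,880,000.
That pool ($5,880,000) is divided at the grandchildren's generation equally among Mireille, Sibyl, Eamon, Yara, Ilse, Keturah, Noor, and Joaquin: $735,000 each.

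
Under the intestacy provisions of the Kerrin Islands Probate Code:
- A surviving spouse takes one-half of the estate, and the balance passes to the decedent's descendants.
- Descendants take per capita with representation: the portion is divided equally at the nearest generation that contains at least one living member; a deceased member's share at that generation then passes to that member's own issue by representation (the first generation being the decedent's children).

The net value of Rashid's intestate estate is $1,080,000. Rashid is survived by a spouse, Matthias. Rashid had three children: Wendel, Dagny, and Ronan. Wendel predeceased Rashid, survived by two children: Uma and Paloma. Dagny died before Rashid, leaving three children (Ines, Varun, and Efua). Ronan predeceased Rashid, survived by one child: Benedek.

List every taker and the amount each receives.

Matthias takes one-half of $1,080,000 = $540,000. The remaining $540,000 passes to the descendants.
No child survives, so the initial division is made at the grandchildren's generation.
The descendants' portion ($540,000) is divided into 6 shares of $90,000: Uma, Paloma, Ines, Varun, Efua, and Benedek each take $90,000.

Matthias: $540,000; Uma: $90,000; Paloma: $90,000; Ines: $90,000; Varun: $90,000; Efua: $90,000; Benedek: $90,000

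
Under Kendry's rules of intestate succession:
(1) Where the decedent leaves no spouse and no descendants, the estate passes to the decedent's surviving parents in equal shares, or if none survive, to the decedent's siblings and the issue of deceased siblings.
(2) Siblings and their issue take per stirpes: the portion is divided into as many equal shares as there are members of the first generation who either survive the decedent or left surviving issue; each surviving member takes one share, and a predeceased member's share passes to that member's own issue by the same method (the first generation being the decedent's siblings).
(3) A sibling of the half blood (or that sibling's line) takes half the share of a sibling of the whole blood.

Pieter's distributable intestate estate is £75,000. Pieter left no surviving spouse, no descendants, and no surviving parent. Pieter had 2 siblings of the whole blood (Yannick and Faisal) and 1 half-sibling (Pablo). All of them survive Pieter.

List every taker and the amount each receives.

The entire £75,000 passes to the siblings and their issue.
Counting each half-blood sibling's line as half a unit, there are 5/2 units in £75,000, so one unit is £30,000. Whole-blood lines (Yannick and Faisal) take £30,000 each; half-blood lines (Pablo) take £15,000 each.

Pablo: £15,000; Yannick: £30,000; Faisal: £30,000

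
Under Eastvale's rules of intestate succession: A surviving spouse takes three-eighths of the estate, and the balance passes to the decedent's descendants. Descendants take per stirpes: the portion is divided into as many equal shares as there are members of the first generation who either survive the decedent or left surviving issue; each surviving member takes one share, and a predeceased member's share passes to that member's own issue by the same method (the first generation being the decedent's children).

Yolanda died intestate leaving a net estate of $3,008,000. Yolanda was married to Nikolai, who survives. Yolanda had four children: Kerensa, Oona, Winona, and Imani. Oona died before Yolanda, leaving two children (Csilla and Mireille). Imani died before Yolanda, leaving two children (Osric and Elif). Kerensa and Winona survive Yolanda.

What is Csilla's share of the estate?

Csilla receives $235,000.

Nikolai takes three-eighths of $3,008,000 = $1,128,000. The remaining $1,880,000 passes to the descendants.
The descendants' portion ($1,880,000) is divided into 4 shares of $470,000: Kerensa and Winona each take $470,000; Oona's $470,000 share passes to Oona's issue; Imani's $470,000 share passes to Imani's issue.
Oona's share ($470,000) is divided into 2 shares of $235,000: Csilla and Mireille each take $235,000.
Imani's share ($470,000) is divided into 2 shares of $235,000: Osric and Elif each take $235,000.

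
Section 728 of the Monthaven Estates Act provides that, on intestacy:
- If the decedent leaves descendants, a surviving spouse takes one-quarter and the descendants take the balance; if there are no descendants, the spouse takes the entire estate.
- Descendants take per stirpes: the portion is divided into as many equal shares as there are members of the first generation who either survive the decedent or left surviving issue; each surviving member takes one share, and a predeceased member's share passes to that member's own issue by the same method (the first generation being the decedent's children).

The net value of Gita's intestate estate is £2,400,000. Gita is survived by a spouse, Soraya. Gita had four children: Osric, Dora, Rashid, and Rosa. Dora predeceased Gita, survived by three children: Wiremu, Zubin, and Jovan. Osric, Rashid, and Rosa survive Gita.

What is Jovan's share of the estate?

Jovan receives £150,000.

Soraya takes one-quarter of £2,400,000 = £600,000. The remaining £1,800,000 passes to the descendants.
The descendants' portion (£1,800,000) is divided into 4 shares of £450,000: Osric, Rashid, and Rosa each take £450,000; Dora's £450,000 share passes to Dora's issue.
Dora's share (£450,000) is divided into 3 shares of £150,000: Wiremu, Zubin, and Jovan each take £150,000.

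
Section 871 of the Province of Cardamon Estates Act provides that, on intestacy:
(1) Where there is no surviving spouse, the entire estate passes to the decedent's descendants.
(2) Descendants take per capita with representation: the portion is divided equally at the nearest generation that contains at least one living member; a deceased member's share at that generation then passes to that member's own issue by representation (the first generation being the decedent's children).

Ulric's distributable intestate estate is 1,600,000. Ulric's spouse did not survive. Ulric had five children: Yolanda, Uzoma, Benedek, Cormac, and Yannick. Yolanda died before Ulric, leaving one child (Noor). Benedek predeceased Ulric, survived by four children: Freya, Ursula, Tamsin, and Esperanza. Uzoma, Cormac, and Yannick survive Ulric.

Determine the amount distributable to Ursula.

The entire 1,600,000 passes to the descendants.
That amount (1,600,000) is divided into 5 shares of 320,000: Uzoma, Cormac, and Yannick each take 320,000; Yolanda's 320,000 share passes to Yolanda's issue; Benedek's 320,000 share passes to Benedek's issue.
Yolanda's share (320,000) passes entirely to Noor.
Benedek's share (320,000) is divided into 4 shares of 80,000: Freya, Ursula, Tamsin, and Esperanza each take 80,000.

Ursula receives 80,000.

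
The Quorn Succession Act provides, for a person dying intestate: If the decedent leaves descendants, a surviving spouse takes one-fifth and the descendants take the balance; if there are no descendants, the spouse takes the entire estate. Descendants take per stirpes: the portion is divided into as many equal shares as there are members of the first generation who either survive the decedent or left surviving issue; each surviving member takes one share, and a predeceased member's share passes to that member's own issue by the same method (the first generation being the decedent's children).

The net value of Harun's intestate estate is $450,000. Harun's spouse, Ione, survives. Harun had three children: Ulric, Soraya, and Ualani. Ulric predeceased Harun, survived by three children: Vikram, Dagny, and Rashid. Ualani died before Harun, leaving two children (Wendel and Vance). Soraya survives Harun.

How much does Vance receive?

Vance receives $60,000.

Ione takes one-fifth of $450,000 = $90,000. The remaining $360,000 passes to the descendants.
The descendants' portion ($360,000) is divided into 3 shares of $120,000: Soraya takes $120,000; Ulric's $120,000 share passes to Ulric's issue; Ualani's $120,000 share passes to Ualani's issue.
Ulric's share ($120,000) is divided into 3 shares of $40,000: Vikram, Dagny, and Rashid each take $40,000.
Ualani's share ($120,000) is divided into 2 shares of $60,000: Wendel and Vance each take $60,000.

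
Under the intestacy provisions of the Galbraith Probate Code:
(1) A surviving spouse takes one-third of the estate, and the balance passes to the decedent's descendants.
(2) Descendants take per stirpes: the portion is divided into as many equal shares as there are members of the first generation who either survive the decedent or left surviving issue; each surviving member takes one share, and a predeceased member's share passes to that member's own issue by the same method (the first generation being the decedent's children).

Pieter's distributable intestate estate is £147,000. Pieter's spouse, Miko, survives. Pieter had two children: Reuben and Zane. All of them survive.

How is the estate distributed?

Miko takes one-third of £147,000 = £49,000. The remaining £98,000 passes to the descendants.
The descendants' portion (£98,000) is divided into 2 shares of £49,000: Reuben and Zane each take £49,000.

Miko: £49,000; Reuben: £49,000; Zane: £49,000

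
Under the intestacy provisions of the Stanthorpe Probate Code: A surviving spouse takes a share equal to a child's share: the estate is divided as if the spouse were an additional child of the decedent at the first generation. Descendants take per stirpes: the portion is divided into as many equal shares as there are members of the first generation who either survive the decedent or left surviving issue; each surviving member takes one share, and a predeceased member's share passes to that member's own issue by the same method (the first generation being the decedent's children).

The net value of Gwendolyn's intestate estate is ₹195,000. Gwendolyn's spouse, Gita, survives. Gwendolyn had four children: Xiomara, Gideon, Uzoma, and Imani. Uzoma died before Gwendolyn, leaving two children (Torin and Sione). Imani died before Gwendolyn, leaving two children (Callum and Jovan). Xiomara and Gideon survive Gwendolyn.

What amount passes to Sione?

Sione receives ₹19,500.

The spouse counts as an additional share at the children's level, so there are 5 primary shares of ₹39,000. Gita takes one such share (₹39,000).
The children's combined portion (₹156,000) is divided into 4 shares of ₹39,000: Xiomara and Gideon each take ₹39,000; Uzoma's ₹39,000 share passes to Uzoma's issue; Imani's ₹39,000 share passes to Imani's issue.
Uzoma's share (₹39,000) is divided into 2 shares of ₹19,500: Torin and Sione each take ₹19,500.
Imani's share (₹39,000) is divided into 2 shares of ₹19,500: Callum and Jovan each take ₹19,500.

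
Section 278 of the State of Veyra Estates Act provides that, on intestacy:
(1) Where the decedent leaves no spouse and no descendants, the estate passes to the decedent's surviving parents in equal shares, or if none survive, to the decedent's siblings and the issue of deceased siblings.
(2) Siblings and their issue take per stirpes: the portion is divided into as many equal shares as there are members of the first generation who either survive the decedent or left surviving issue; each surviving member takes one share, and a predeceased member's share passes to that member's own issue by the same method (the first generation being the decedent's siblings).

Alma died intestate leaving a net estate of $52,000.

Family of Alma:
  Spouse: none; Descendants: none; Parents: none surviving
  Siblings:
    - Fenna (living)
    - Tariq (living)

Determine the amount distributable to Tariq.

The entire $52,000 passes to the siblings and their issue.
That amount ($52,000) is divided into 2 shares of $26,000: Fenna and Tariq each take $26,000.

Tariq receives $26,000.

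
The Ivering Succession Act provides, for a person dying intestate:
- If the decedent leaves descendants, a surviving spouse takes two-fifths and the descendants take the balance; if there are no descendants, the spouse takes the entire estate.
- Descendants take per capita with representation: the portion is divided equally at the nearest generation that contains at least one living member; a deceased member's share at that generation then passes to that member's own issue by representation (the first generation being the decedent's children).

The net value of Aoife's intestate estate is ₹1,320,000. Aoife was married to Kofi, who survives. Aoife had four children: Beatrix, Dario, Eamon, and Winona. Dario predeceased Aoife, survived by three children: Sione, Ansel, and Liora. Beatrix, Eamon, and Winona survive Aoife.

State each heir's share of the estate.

Kofi: ₹528,000; Beatrix: ₹198,000; Sione: ₹66,000; Ansel: ₹66,000; Liora: ₹66,000; Eamon: ₹198,000; Winona: ₹198,000

Kofi takes two-fifths of ₹1,320,000 = ₹528,000. The remaining ₹792,000 passes to the descendants.
The descendants' portion (₹792,000) is divided into 4 shares of ₹198,000: Beatrix, Eamon, and Winona each take ₹198,000; Dario's ₹198,000 share passes to Dario's issue.
Dario's share (₹198,000) is divided into 3 shares of ₹66,000: Sione, Ansel, and Liora each take ₹66,000.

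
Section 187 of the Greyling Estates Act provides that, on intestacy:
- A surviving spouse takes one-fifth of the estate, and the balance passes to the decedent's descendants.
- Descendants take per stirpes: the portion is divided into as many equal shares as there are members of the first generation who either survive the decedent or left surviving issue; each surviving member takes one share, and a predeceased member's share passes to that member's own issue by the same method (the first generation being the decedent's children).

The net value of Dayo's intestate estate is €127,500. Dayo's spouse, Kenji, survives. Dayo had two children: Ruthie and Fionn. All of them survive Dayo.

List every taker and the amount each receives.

Kenji takes one-fifth of €127,500 = €25,500. The remaining €102,000 passes to the descendants.
The descendants' portion (€102,000) is divided into 2 shares of €51,000: Ruthie and Fionn each take €51,000.

Kenji: €25,500; Ruthie: €51,000; Fionn: €51,000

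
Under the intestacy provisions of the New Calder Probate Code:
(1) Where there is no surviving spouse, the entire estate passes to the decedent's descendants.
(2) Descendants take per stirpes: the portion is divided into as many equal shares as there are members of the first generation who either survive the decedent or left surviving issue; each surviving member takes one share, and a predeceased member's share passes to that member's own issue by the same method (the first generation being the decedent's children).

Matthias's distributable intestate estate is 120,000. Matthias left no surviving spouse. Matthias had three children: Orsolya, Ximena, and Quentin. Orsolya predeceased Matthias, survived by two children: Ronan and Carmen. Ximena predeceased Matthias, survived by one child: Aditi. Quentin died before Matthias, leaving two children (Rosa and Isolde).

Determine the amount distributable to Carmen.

The entire 120,000 passes to the descendants.
That amount (120,000) is divided into 3 shares of 40,000: Orsolya's 40,000 share passes to Orsolya's issue; Ximena's 40,000 share passes to Ximena's issue; Quentin's 40,000 share passes to Quentin's issue.
Orsolya's share (40,000) is divided into 2 shares of 20,000: Ronan and Carmen each take 20,000.
Ximena's share (40,000) passes entirely to Aditi.
Quentin's share (40,000) is divided into 2 shares of 20,000: Rosa and Isolde each take 20,000.

Carmen receives 20,000.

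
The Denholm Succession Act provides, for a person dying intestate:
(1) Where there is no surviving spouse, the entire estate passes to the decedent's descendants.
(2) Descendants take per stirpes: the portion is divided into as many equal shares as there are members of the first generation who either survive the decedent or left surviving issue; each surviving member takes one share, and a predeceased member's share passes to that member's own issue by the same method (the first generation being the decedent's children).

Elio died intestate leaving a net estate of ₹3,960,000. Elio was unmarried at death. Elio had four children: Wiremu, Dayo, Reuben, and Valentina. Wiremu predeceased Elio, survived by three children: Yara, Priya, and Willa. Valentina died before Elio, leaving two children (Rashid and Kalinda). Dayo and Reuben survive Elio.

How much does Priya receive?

Priya receives ₹330,000.

The entire ₹3,960,000 passes to the descendants.
That amount (₹3,960,000) is divided into 4 shares of ₹990,000: Dayo and Reuben each take ₹990,000; Wiremu's ₹990,000 share passes to Wiremu's issue; Valentina's ₹990,000 share passes to Valentina's issue.
Wiremu's share (₹990,000) is divided into 3 shares of ₹330,000: Yara, Priya, and Willa each take ₹330,000.
Valentina's share (₹990,000) is divided into 2 shares of ₹495,000: Rashid and Kalinda each take ₹495,000.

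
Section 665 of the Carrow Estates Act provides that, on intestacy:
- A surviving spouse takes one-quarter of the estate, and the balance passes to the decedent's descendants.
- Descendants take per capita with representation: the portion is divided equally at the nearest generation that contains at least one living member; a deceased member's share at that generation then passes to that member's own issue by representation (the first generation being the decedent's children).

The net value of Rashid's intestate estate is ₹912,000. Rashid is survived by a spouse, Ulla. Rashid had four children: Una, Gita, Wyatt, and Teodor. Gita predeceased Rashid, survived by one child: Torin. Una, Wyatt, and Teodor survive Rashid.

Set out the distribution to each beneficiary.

Ulla: ₹228,000; Una: ₹171,000; Torin: ₹171,000; Wyatt: ₹171,000; Teodor: ₹171,000

Ulla takes one-quarter of ₹912,000 = ₹228,000. The remaining ₹684,000 passes to the descendants.
The descendants' portion (₹684,000) is divided into 4 shares of ₹171,000: Una, Wyatt, and Teodor each take ₹171,000; Gita's ₹171,000 share passes to Gita's issue.
Gita's share (₹171,000) passes entirely to Torin.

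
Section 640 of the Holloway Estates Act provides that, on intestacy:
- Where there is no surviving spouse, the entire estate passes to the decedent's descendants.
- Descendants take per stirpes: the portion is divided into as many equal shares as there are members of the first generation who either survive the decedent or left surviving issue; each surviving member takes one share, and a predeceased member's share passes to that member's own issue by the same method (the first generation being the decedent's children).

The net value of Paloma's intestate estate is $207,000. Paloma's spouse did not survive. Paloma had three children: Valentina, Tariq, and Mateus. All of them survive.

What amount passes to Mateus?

The entire $207,000 passes to the descendants.
That amount ($207,000) is divided into 3 shares of $69,000: Valentina, Tariq, and Mateus each take $69,000.

Mateus receives $69,000.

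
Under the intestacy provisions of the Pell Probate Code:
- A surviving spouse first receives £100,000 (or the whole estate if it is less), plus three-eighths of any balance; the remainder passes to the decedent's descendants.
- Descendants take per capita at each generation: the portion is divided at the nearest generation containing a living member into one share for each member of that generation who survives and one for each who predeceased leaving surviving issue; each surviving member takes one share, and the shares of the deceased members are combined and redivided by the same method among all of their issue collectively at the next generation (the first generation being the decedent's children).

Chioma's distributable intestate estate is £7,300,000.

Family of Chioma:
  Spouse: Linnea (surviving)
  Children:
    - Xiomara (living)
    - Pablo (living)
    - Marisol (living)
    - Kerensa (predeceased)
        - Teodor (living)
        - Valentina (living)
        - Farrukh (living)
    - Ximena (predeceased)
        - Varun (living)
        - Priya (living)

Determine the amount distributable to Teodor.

Teodor receives £360,000.

Linnea first takes £100,000, leaving a balance of £7,200,000. Linnea then takes three-eighths of the balance (£2,700,000), for a total of £2,800,000. The remaining £4,500,000 passes to the descendants.
The descendants' portion (£4,500,000) is divided at the children's generation into 5 shares of £900,000. Xiomara, Pablo, and Marisol each take £900,000. The 2 shares of the deceased (Kerensa and Ximena) are combined into a pool of £1,800,000.
That pool (£1,800,000) is divided at the grandchildren's generation equally among Teodor, Valentina, Farrukh, Varun, and Priya: £360,000 each.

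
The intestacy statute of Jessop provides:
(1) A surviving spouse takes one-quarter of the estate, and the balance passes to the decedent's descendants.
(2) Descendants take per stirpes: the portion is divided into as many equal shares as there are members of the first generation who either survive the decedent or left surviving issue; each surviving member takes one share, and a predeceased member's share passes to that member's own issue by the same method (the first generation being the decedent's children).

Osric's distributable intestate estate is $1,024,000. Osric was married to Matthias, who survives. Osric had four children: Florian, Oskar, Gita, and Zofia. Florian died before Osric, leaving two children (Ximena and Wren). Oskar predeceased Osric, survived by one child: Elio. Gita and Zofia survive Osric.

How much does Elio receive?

Matthias takes one-quarter of $1,024,000 = $256,000. The remaining $768,000 passes to the descendants.
The descendants' portion ($768,000) is divided into 4 shares of $192,000: Gita and Zofia each take $192,000; Florian's $192,000 share passes to Florian's issue; Oskar's $192,000 share passes to Oskar's issue.
Florian's share ($192,000) is divided into 2 shares of $96,000: Ximena and Wren each take $96,000.
Oskar's share ($192,000) passes entirely to Elio.

Elio receives $192,000.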